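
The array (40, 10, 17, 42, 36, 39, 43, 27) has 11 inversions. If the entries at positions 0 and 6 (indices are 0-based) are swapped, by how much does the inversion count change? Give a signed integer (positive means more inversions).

Positions 0 and 6 hold 40 and 43; after swapping, the array is [43, 10, 17, 42, 36, 39, 40, 27].
For each element, count later entries that are smaller:
43 → 10, 17, 42, 36, 39, 40, 27 → 7
10 → none → 0
17 → none → 0
42 → 36, 39, 40, 27 → 4
36 → 27 → 1
39 → 27 → 1
40 → 27 → 1
27 → none → 0
Sum: 7 + 0 + 0 + 4 + 1 + 1 + 1 + 0 = 14
Change: 14 − 11 = +3

+3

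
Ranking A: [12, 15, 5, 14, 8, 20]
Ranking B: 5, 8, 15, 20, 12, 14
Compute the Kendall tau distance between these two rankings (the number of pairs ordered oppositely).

8

Assign each item its position (1..6) in the first ordering, then rewrite the second ordering as that position sequence:
positions: 12→1, 15→2, 5→3, 14→4, 8→5, 20→6
second ordering as positions: [3, 5, 2, 6, 1, 4]
Discordant pairs = inversions in this position sequence.
3: 2, 1 → 2
5: 2, 1, 4 → 3
2: 1 → 1
6: 1, 4 → 2
1: 0
4: 0
Total: 2 + 3 + 1 + 2 + 0 + 0 = 8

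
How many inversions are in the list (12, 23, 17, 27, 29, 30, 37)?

Inversions: 1

Listing every pair i<j with a[i]>a[j] (using 1-based positions):
(2,3): 23 > 17
That's 1 pair.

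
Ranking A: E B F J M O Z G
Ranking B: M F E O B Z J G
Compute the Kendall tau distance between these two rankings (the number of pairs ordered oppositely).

Assign each item its position (1..8) in the first ordering, then rewrite the second ordering as that position sequence:
positions: E→1, B→2, F→3, J→4, M→5, O→6, Z→7, G→8
second ordering as positions: [5, 3, 1, 6, 2, 7, 4, 8]
Discordant pairs = inversions in this position sequence.
5: 3, 1, 2, 4 → 4
3: 1, 2 → 2
1: 0
6: 2, 4 → 2
2: 0
7: 4 → 1
4: 0
8: 0
Total: 4 + 2 + 0 + 2 + 0 + 1 + 0 + 0 = 9

9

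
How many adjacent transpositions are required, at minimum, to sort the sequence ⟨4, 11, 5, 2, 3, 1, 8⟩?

Adjacent swaps: 13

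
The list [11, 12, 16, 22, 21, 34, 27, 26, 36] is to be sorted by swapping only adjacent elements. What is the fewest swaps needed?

4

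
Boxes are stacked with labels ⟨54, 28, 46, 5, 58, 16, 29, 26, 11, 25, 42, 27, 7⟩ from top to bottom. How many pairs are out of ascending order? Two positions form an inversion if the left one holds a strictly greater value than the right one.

50

Sweep left to right; for each value list the smaller values that follow it:
54: 11
28: 7
46: 9
5: 0
58: 8
16: 2
29: 5
26: 3
11: 1
25: 1
42: 2
27: 1
7: 0
Sum: 11 + 7 + 9 + 0 + 8 + 2 + 5 + 3 + 1 + 1 + 2 + 1 + 0 = 50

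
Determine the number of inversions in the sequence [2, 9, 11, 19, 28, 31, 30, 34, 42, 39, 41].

Element-by-element contributions:
2 → none → 0
9 → none → 0
11 → none → 0
19 → none → 0
28 → none → 0
31 → 30 → 1
30 → none → 0
34 → none → 0
42 → 39, 41 → 2
39 → none → 0
41 → none → 0
Sum: 0 + 0 + 0 + 0 + 0 + 1 + 0 + 0 + 2 + 0 + 0 = 3

There are 3 out-of-order pairs.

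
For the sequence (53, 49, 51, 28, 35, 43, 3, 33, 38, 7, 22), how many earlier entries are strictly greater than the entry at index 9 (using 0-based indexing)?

8

The element at index 9 is 7.
Elements before it: 53, 49, 51, 28, 35, 43, 3, 33, 38
Those larger than 7: 53, 49, 51, 28, 35, 43, 33, 38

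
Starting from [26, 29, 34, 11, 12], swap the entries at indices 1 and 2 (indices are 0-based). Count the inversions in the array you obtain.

Positions 1 and 2 hold 29 and 34; after swapping, the array is [26, 34, 29, 11, 12].
Sweep left to right; for each value list the smaller values that follow it:
26: 2
34: 3
29: 2
11: 0
12: 0
Sum: 2 + 3 + 2 + 0 + 0 = 7

7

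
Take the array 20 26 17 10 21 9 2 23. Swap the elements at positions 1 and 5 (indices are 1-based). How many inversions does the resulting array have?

19

Positions 1 and 5 hold 20 and 21; after swapping, the array is [21, 26, 17, 10, 20, 9, 2, 23].
Count, for each position, how many later elements it exceeds:
21 → 17, 10, 20, 9, 2 → 5
26 → 17, 10, 20, 9, 2, 23 → 6
17 → 10, 9, 2 → 3
10 → 9, 2 → 2
20 → 9, 2 → 2
9 → 2 → 1
2 → none → 0
23 → none → 0
Sum: 5 + 6 + 3 + 2 + 2 + 1 + 0 + 0 = 19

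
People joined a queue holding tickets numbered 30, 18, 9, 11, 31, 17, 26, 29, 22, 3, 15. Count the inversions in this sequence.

There are 32 out-of-order pairs.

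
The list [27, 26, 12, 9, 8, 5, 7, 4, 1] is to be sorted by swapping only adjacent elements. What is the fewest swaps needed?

Swaps: 35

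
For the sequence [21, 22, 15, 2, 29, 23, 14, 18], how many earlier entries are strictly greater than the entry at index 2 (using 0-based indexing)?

The element at index 2 is 15.
Elements before it: 21, 22
Those larger than 15: 21, 22

2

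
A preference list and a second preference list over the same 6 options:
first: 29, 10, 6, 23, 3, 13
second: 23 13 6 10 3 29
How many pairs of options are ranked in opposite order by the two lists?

Assign each item its position (1..6) in the first ordering, then rewrite the second ordering as that position sequence:
positions: 29→1, 10→2, 6→3, 23→4, 3→5, 13→6
second ordering as positions: [4, 6, 3, 2, 5, 1]
Discordant pairs = inversions in this position sequence.
4: 3, 2, 1 → 3
6: 3, 2, 5, 1 → 4
3: 2, 1 → 2
2: 1 → 1
5: 1 → 1
1: 0
Total: 3 + 4 + 2 + 1 + 1 + 0 = 11

11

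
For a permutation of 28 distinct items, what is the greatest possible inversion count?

378 inversions

A reversed (strictly descending) arrangement makes every pair an inversion, giving C(28, 2) inversions.
C(28, 2) = 28·27/2 = 378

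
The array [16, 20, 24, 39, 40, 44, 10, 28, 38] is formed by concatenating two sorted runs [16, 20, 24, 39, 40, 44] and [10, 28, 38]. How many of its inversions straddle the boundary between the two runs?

12 cross-inversions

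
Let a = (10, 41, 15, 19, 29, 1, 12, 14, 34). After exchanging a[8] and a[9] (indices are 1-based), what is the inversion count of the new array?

18 inversions

Positions 8 and 9 hold 14 and 34; after swapping, the array is [10, 41, 15, 19, 29, 1, 12, 34, 14].
Count, for each position, how many later elements it exceeds:
10: 1
41: 7
15: 3
19: 3
29: 3
1: 0
12: 0
34: 1
14: 0
Sum: 1 + 7 + 3 + 3 + 3 + 0 + 0 + 1 + 0 = 18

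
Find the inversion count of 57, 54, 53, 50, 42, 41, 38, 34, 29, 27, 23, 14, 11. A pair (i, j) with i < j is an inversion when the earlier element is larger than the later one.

78

Count, for each position, how many later elements it exceeds:
57 → 54, 53, 50, 42, 41, 38, 34, 29, 27, 23, 14, 11 → 12
54 → 53, 50, 42, 41, 38, 34, 29, 27, 23, 14, 11 → 11
53 → 50, 42, 41, 38, 34, 29, 27, 23, 14, 11 → 10
50 → 42, 41, 38, 34, 29, 27, 23, 14, 11 → 9
42 → 41, 38, 34, 29, 27, 23, 14, 11 → 8
41 → 38, 34, 29, 27, 23, 14, 11 → 7
38 → 34, 29, 27, 23, 14, 11 → 6
34 → 29, 27, 23, 14, 11 → 5
29 → 27, 23, 14, 11 → 4
27 → 23, 14, 11 → 3
23 → 14, 11 → 2
14 → 11 → 1
11 → none → 0
Sum: 12 + 11 + 10 + 9 + 8 + 7 + 6 + 5 + 4 + 3 + 2 + 1 + 0 = 78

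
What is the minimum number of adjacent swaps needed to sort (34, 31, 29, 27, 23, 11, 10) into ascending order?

Adjacent swaps: 21

Minimum adjacent swaps = number of inversions (each swap of adjacent out-of-order elements removes one inversion and no swap can remove more).
Count inversions — for each element, later elements that are smaller:
34: 31, 29, 27, 23, 11, 10 → 6
31: 29, 27, 23, 11, 10 → 5
29: 27, 23, 11, 10 → 4
27: 23, 11, 10 → 3
23: 11, 10 → 2
11: 10 → 1
10: none → 0
Total inversions: 6 + 5 + 4 + 3 + 2 + 1 + 0 = 21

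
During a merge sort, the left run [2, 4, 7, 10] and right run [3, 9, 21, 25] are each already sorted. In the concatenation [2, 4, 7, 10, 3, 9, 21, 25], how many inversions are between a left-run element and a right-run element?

Cross-inversions: 4

Count, for every r in R, how many entries of L exceed r:
r = 3: 4, 7, 10 → 3
r = 9: 10 → 1
r = 21: none → 0
r = 25: none → 0
Cross-inversions: 3 + 1 + 0 + 0 = 4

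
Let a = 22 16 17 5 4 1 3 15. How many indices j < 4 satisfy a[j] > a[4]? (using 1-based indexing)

3

The element at index 4 is 5.
Elements before it: 22, 16, 17
Those larger than 5: 22, 16, 17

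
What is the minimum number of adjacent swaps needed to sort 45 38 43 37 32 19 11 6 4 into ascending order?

Each adjacent swap fixes exactly one inversion, so the minimum swap count equals the number of inversions.
Count inversions — for each element, later elements that are smaller:
45: 38, 43, 37, 32, 19, 11, 6, 4 → 8
38: 37, 32, 19, 11, 6, 4 → 6
43: 37, 32, 19, 11, 6, 4 → 6
37: 32, 19, 11, 6, 4 → 5
32: 19, 11, 6, 4 → 4
19: 11, 6, 4 → 3
11: 6, 4 → 2
6: 4 → 1
4: none → 0
Total inversions: 8 + 6 + 6 + 5 + 4 + 3 + 2 + 1 + 0 = 35

35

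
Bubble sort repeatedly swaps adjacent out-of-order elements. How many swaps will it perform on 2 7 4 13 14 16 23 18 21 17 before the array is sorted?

6

Minimum adjacent swaps = number of inversions (each swap of adjacent out-of-order elements removes one inversion and no swap can remove more).
Count inversions — for each element, later elements that are smaller:
2: none → 0
7: 4 → 1
4: none → 0
13: none → 0
14: none → 0
16: none → 0
23: 18, 21, 17 → 3
18: 17 → 1
21: 17 → 1
17: none → 0
Total inversions: 0 + 1 + 0 + 0 + 0 + 0 + 3 + 1 + 1 + 0 = 6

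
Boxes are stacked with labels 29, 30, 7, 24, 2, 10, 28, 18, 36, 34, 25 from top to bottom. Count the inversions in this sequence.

There are 23 out-of-order pairs.

For each element, count later entries that are smaller:
29: 7
30: 7
7: 1
24: 3
2: 0
10: 0
28: 2
18: 0
36: 2
34: 1
25: 0
Sum: 7 + 7 + 1 + 3 + 0 + 0 + 2 + 0 + 2 + 1 + 0 = 23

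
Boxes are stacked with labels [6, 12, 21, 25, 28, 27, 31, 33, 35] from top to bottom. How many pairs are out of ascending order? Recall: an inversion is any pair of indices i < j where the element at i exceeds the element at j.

Element-by-element contributions:
6: 0
12: 0
21: 0
25: 0
28: 1
27: 0
31: 0
33: 0
35: 0
Sum: 0 + 0 + 0 + 0 + 1 + 0 + 0 + 0 + 0 = 1

1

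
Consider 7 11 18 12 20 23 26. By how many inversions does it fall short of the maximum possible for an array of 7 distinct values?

Maximum inversions for 7 distinct elements is C(7, 2) = 7·6/2 = 21.
Current inversions — for each element, count later smaller elements:
7: 0
11: 0
18: 1
12: 0
20: 0
23: 0
26: 0
Current total: 0 + 0 + 1 + 0 + 0 + 0 + 0 = 1
Shortfall: 21 − 1 = 20

20 inversions short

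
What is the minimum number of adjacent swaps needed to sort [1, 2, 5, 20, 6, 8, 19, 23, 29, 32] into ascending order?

The minimum number of adjacent swaps to sort an array equals its inversion count, since every such swap removes exactly one inversion.
Count inversions — for each element, later elements that are smaller:
1: none → 0
2: none → 0
5: none → 0
20: 6, 8, 19 → 3
6: none → 0
8: none → 0
19: none → 0
23: none → 0
29: none → 0
32: none → 0
Total inversions: 0 + 0 + 0 + 3 + 0 + 0 + 0 + 0 + 0 + 0 = 3

3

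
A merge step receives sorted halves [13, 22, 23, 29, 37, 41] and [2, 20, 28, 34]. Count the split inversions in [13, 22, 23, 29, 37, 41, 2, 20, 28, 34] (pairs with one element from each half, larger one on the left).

16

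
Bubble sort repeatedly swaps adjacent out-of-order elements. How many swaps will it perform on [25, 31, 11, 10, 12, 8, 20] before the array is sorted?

Minimum adjacent swaps = number of inversions (each swap of adjacent out-of-order elements removes one inversion and no swap can remove more).
Count inversions — for each element, later elements that are smaller:
25: 11, 10, 12, 8, 20 → 5
31: 11, 10, 12, 8, 20 → 5
11: 10, 8 → 2
10: 8 → 1
12: 8 → 1
8: none → 0
20: none → 0
Total inversions: 5 + 5 + 2 + 1 + 1 + 0 + 0 = 14

14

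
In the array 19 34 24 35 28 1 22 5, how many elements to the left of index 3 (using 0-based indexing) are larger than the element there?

0 such elements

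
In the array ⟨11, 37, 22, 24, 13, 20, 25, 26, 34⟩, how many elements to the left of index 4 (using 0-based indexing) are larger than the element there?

The element at index 4 is 13.
Elements before it: 11, 37, 22, 24
Those larger than 13: 37, 22, 24

3 such elements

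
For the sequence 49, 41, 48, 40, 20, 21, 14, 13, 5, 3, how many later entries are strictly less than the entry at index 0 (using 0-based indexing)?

The element at index 0 is 49.
Elements after it: 41, 48, 40, 20, 21, 14, 13, 5, 3
Those smaller than 49: 41, 48, 40, 20, 21, 14, 13, 5, 3

9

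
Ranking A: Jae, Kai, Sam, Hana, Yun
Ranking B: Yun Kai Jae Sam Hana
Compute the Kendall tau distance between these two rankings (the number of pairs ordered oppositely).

Assign each item its position (1..5) in the first ordering, then rewrite the second ordering as that position sequence:
positions: Jae→1, Kai→2, Sam→3, Hana→4, Yun→5
second ordering as positions: [5, 2, 1, 3, 4]
Discordant pairs = inversions in this position sequence.
5: 2, 1, 3, 4 → 4
2: 1 → 1
1: 0
3: 0
4: 0
Total: 4 + 1 + 0 + 0 + 0 = 5

5 discordant pairs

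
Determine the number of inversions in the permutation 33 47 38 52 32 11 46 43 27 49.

Inversions: 23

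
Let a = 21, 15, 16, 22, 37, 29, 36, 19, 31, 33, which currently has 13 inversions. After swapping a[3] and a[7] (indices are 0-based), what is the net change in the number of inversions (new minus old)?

-1

Positions 3 and 7 hold 22 and 19; after swapping, the array is [21, 15, 16, 19, 37, 29, 36, 22, 31, 33].
Count, for each position, how many later elements it exceeds:
21 → 15, 16, 19 → 3
15 → none → 0
16 → none → 0
19 → none → 0
37 → 29, 36, 22, 31, 33 → 5
29 → 22 → 1
36 → 22, 31, 33 → 3
22 → none → 0
31 → none → 0
33 → none → 0
Sum: 3 + 0 + 0 + 0 + 5 + 1 + 3 + 0 + 0 + 0 = 12
Change: 12 − 13 = -1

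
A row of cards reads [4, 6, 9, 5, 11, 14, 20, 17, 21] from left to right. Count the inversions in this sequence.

3

For each element, count later entries that are smaller:
4: 0
6: 1
9: 1
5: 0
11: 0
14: 0
20: 1
17: 0
21: 0
Sum: 0 + 1 + 1 + 0 + 0 + 0 + 1 + 0 + 0 = 3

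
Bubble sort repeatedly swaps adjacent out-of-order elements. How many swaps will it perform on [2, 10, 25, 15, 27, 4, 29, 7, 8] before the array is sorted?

15

The minimum number of adjacent swaps to sort an array equals its inversion count, since every such swap removes exactly one inversion.
Count inversions — for each element, later elements that are smaller:
2: none → 0
10: 4, 7, 8 → 3
25: 15, 4, 7, 8 → 4
15: 4, 7, 8 → 3
27: 4, 7, 8 → 3
4: none → 0
29: 7, 8 → 2
7: none → 0
8: none → 0
Total inversions: 0 + 3 + 4 + 3 + 3 + 0 + 2 + 0 + 0 = 15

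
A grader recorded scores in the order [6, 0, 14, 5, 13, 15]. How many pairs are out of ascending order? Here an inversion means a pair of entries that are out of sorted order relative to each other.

4 out-of-order pairs

For each element, count later entries that are smaller:
6: 2
0: 0
14: 2
5: 0
13: 0
15: 0
Sum: 2 + 0 + 2 + 0 + 0 + 0 = 4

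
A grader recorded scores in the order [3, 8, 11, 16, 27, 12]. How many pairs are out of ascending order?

Sweep left to right; for each value list the smaller values that follow it:
3: 0
8: 0
11: 0
16: 1
27: 1
12: 0
Sum: 0 + 0 + 0 + 1 + 1 + 0 = 2

2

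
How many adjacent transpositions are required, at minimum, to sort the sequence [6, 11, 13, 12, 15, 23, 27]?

1 adjacent swap

Minimum adjacent swaps = number of inversions (each swap of adjacent out-of-order elements removes one inversion and no swap can remove more).
Count inversions — for each element, later elements that are smaller:
6: none → 0
11: none → 0
13: 12 → 1
12: none → 0
15: none → 0
23: none → 0
27: none → 0
Total inversions: 0 + 0 + 1 + 0 + 0 + 0 + 0 = 1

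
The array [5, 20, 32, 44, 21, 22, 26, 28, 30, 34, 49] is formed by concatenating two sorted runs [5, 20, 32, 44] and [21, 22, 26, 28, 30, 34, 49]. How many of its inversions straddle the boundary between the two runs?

11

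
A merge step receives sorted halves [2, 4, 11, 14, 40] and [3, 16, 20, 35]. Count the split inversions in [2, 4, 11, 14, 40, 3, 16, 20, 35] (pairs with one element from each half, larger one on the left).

7

Count, for every r in R, how many entries of L exceed r:
r = 3: 4, 11, 14, 40 → 4
r = 16: 40 → 1
r = 20: 40 → 1
r = 35: 40 → 1
Cross-inversions: 4 + 1 + 1 + 1 = 7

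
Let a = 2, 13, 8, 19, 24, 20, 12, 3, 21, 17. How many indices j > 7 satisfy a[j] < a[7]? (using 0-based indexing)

0

The element at index 7 is 3.
Elements after it: 21, 17
None of them are smaller than 3.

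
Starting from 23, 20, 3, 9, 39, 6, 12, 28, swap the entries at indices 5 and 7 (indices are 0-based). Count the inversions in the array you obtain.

Positions 5 and 7 hold 6 and 28; after swapping, the array is [23, 20, 3, 9, 39, 28, 12, 6].
Element-by-element contributions:
23 → 20, 3, 9, 12, 6 → 5
20 → 3, 9, 12, 6 → 4
3 → none → 0
9 → 6 → 1
39 → 28, 12, 6 → 3
28 → 12, 6 → 2
12 → 6 → 1
6 → none → 0
Sum: 5 + 4 + 0 + 1 + 3 + 2 + 1 + 0 = 16

16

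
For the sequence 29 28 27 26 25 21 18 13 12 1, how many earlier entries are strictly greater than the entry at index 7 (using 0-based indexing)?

7 such elements

The element at index 7 is 13.
Elements before it: 29, 28, 27, 26, 25, 21, 18
Those larger than 13: 29, 28, 27, 26, 25, 21, 18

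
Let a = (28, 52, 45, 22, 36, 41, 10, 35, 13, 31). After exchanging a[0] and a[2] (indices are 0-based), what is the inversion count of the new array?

Positions 0 and 2 hold 28 and 45; after swapping, the array is [45, 52, 28, 22, 36, 41, 10, 35, 13, 31].
Count, for each position, how many later elements it exceeds:
45: 8
52: 8
28: 3
22: 2
36: 4
41: 4
10: 0
35: 2
13: 0
31: 0
Sum: 8 + 8 + 3 + 2 + 4 + 4 + 0 + 2 + 0 + 0 = 31

31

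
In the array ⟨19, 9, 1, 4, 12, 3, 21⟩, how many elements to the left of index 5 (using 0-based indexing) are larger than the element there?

4 such elements

The element at index 5 is 3.
Elements before it: 19, 9, 1, 4, 12
Those larger than 3: 19, 9, 4, 12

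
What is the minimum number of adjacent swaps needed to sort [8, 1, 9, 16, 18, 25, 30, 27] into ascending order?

Each adjacent swap fixes exactly one inversion, so the minimum swap count equals the number of inversions.
Count inversions — for each element, later elements that are smaller:
8: 1 → 1
1: none → 0
9: none → 0
16: none → 0
18: none → 0
25: none → 0
30: 27 → 1
27: none → 0
Total inversions: 1 + 0 + 0 + 0 + 0 + 0 + 1 + 0 = 2

2 adjacent swaps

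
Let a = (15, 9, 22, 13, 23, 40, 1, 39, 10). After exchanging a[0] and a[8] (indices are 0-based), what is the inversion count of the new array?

13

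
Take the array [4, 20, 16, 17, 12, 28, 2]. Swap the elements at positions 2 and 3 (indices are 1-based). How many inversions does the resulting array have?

10 inversions

Positions 2 and 3 hold 20 and 16; after swapping, the array is [4, 16, 20, 17, 12, 28, 2].
Count, for each position, how many later elements it exceeds:
4 → 2 → 1
16 → 12, 2 → 2
20 → 17, 12, 2 → 3
17 → 12, 2 → 2
12 → 2 → 1
28 → 2 → 1
2 → none → 0
Sum: 1 + 2 + 3 + 2 + 1 + 1 + 0 = 10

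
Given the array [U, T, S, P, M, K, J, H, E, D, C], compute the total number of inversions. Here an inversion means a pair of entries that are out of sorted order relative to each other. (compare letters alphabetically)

55

Count, for each position, how many later elements it exceeds:
U → T, S, P, M, K, J, H, E, D, C → 10
T → S, P, M, K, J, H, E, D, C → 9
S → P, M, K, J, H, E, D, C → 8
P → M, K, J, H, E, D, C → 7
M → K, J, H, E, D, C → 6
K → J, H, E, D, C → 5
J → H, E, D, C → 4
H → E, D, C → 3
E → D, C → 2
D → C → 1
C → none → 0
Sum: 10 + 9 + 8 + 7 + 6 + 5 + 4 + 3 + 2 + 1 + 0 = 55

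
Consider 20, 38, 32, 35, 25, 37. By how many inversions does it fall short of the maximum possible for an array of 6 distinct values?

Maximum inversions for 6 distinct elements is C(6, 2) = 6·5/2 = 15.
Current inversions — for each element, count later smaller elements:
20: 0
38: 4
32: 1
35: 1
25: 0
37: 0
Current total: 0 + 4 + 1 + 1 + 0 + 0 = 6
Shortfall: 15 − 6 = 9

9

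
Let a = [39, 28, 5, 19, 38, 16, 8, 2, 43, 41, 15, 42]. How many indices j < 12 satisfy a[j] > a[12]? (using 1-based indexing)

1

The element at index 12 is 42.
Elements before it: 39, 28, 5, 19, 38, 16, 8, 2, 43, 41, 15
Those larger than 42: 43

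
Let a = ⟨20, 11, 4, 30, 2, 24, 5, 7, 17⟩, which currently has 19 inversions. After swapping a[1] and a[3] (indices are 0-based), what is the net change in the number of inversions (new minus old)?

+1

Positions 1 and 3 hold 11 and 30; after swapping, the array is [20, 30, 4, 11, 2, 24, 5, 7, 17].
Element-by-element contributions:
20: 6
30: 7
4: 1
11: 3
2: 0
24: 3
5: 0
7: 0
17: 0
Sum: 6 + 7 + 1 + 3 + 0 + 3 + 0 + 0 + 0 = 20
Change: 20 − 19 = +1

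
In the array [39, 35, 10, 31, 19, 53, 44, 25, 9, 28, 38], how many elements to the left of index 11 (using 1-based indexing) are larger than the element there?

The element at index 11 is 38.
Elements before it: 39, 35, 10, 31, 19, 53, 44, 25, 9, 28
Those larger than 38: 39, 53, 44

3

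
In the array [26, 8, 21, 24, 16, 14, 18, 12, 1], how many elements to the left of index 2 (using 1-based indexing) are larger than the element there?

The element at index 2 is 8.
Elements before it: 26
Those larger than 8: 26

1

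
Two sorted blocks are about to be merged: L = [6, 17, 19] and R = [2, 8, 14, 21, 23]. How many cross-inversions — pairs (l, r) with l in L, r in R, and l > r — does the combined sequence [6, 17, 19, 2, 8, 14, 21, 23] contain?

For each element r of the right run, count left-run elements greater than r:
r = 2: 6, 17, 19 → 3
r = 8: 17, 19 → 2
r = 14: 17, 19 → 2
r = 21: none → 0
r = 23: none → 0
Cross-inversions: 3 + 2 + 2 + 0 + 0 = 7

7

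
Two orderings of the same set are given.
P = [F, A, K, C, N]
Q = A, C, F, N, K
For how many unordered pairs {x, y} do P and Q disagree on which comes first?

4 disagreeing pairs

Assign each item its position (1..5) in the first ordering, then rewrite the second ordering as that position sequence:
positions: F→1, A→2, K→3, C→4, N→5
second ordering as positions: [2, 4, 1, 5, 3]
Discordant pairs = inversions in this position sequence.
2: 1 → 1
4: 1, 3 → 2
1: 0
5: 3 → 1
3: 0
Total: 1 + 2 + 0 + 1 + 0 = 4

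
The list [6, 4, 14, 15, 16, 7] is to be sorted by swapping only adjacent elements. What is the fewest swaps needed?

4

Each adjacent swap fixes exactly one inversion, so the minimum swap count equals the number of inversions.
Count inversions — for each element, later elements that are smaller:
6: 4 → 1
4: none → 0
14: 7 → 1
15: 7 → 1
16: 7 → 1
7: none → 0
Total inversions: 1 + 0 + 1 + 1 + 1 + 0 = 4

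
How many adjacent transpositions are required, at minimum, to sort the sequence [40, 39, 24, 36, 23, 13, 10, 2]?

27

Each adjacent swap fixes exactly one inversion, so the minimum swap count equals the number of inversions.
Count inversions — for each element, later elements that are smaller:
40: 39, 24, 36, 23, 13, 10, 2 → 7
39: 24, 36, 23, 13, 10, 2 → 6
24: 23, 13, 10, 2 → 4
36: 23, 13, 10, 2 → 4
23: 13, 10, 2 → 3
13: 10, 2 → 2
10: 2 → 1
2: none → 0
Total inversions: 7 + 6 + 4 + 4 + 3 + 2 + 1 + 0 = 27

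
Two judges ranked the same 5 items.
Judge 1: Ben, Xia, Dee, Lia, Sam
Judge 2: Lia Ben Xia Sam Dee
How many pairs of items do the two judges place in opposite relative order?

Assign each item its position (1..5) in the first ordering, then rewrite the second ordering as that position sequence:
positions: Ben→1, Xia→2, Dee→3, Lia→4, Sam→5
second ordering as positions: [4, 1, 2, 5, 3]
Discordant pairs = inversions in this position sequence.
4: 1, 2, 3 → 3
1: 0
2: 0
5: 3 → 1
3: 0
Total: 3 + 0 + 0 + 1 + 0 = 4

There are 4 discordant pairs.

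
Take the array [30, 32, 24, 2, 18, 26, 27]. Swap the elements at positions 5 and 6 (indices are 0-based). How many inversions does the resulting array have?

Positions 5 and 6 hold 26 and 27; after swapping, the array is [30, 32, 24, 2, 18, 27, 26].
Sweep left to right; for each value list the smaller values that follow it:
30: 5
32: 5
24: 2
2: 0
18: 0
27: 1
26: 0
Sum: 5 + 5 + 2 + 0 + 0 + 1 + 0 = 13

There are 13 inversions.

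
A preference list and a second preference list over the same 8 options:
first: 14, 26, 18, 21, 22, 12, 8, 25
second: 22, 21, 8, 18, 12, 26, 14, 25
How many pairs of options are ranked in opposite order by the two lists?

Assign each item its position (1..8) in the first ordering, then rewrite the second ordering as that position sequence:
positions: 14→1, 26→2, 18→3, 21→4, 22→5, 12→6, 8→7, 25→8
second ordering as positions: [5, 4, 7, 3, 6, 2, 1, 8]
Discordant pairs = inversions in this position sequence.
5: 4, 3, 2, 1 → 4
4: 3, 2, 1 → 3
7: 3, 6, 2, 1 → 4
3: 2, 1 → 2
6: 2, 1 → 2
2: 1 → 1
1: 0
8: 0
Total: 4 + 3 + 4 + 2 + 2 + 1 + 0 + 0 = 16

There are 16 pairs.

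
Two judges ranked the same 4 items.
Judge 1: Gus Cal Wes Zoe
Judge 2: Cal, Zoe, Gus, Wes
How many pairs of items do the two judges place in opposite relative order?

3 discordant pairs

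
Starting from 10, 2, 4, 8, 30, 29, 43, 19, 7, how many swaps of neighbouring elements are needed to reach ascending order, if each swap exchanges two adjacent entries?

13 adjacent swaps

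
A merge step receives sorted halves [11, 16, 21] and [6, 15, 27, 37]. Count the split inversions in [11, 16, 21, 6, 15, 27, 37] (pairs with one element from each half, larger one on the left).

Split inversions: 5

For each element r of the right run, count left-run elements greater than r:
r = 6: 11, 16, 21 → 3
r = 15: 16, 21 → 2
r = 27: none → 0
r = 37: none → 0
Cross-inversions: 3 + 2 + 0 + 0 = 5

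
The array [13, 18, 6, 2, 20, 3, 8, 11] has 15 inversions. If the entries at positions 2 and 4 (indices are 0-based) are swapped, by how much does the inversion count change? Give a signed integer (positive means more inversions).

Positions 2 and 4 hold 6 and 20; after swapping, the array is [13, 18, 20, 2, 6, 3, 8, 11].
For each element, count later entries that are smaller:
13: 5
18: 5
20: 5
2: 0
6: 1
3: 0
8: 0
11: 0
Sum: 5 + 5 + 5 + 0 + 1 + 0 + 0 + 0 = 16
Change: 16 − 15 = +1

+1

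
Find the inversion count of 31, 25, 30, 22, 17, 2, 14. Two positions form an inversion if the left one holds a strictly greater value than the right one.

Element-by-element contributions:
31: 6
25: 4
30: 4
22: 3
17: 2
2: 0
14: 0
Sum: 6 + 4 + 4 + 3 + 2 + 0 + 0 = 19

19 out-of-order pairs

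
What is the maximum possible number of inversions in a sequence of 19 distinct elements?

171

The maximum occurs when the array is in strictly decreasing order: every one of the C(19, 2) pairs is inverted.
C(19, 2) = 19·18/2 = 171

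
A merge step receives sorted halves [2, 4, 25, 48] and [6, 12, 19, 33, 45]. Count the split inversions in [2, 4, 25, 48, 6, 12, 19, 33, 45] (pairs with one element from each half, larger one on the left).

Take each right-half value and tally the left-half values above it:
r = 6: 25, 48 → 2
r = 12: 25, 48 → 2
r = 19: 25, 48 → 2
r = 33: 48 → 1
r = 45: 48 → 1
Cross-inversions: 2 + 2 + 2 + 1 + 1 = 8

8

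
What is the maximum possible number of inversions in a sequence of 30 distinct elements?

Inversions: 435

The maximum occurs when the array is in strictly decreasing order: every one of the C(30, 2) pairs is inverted.
C(30, 2) = 30·29/2 = 435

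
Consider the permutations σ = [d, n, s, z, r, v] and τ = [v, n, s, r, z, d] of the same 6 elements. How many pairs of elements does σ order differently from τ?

10 discordant pairs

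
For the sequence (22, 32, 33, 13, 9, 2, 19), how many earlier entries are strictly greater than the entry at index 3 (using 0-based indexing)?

The element at index 3 is 13.
Elements before it: 22, 32, 33
Those larger than 13: 22, 32, 33

3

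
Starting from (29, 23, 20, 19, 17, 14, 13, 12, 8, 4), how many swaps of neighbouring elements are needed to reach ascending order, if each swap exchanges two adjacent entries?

45 adjacent swaps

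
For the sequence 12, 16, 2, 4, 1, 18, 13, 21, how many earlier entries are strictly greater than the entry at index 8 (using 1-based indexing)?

0

The element at index 8 is 21.
Elements before it: 12, 16, 2, 4, 1, 18, 13
None of them are larger than 21.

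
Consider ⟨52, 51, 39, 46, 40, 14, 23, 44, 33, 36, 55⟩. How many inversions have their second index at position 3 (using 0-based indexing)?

The element at index 3 is 46.
Elements before it: 52, 51, 39
Those larger than 46: 52, 51

2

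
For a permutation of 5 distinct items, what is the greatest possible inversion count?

10

A reversed (strictly descending) arrangement makes every pair an inversion, giving C(5, 2) inversions.
C(5, 2) = 5·4/2 = 10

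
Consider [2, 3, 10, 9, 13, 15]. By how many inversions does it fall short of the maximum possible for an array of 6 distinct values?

Maximum inversions for 6 distinct elements is C(6, 2) = 6·5/2 = 15.
Current inversions — for each element, count later smaller elements:
2: 0
3: 0
10: 1
9: 0
13: 0
15: 0
Current total: 0 + 0 + 1 + 0 + 0 + 0 = 1
Shortfall: 15 − 1 = 14

14 inversions short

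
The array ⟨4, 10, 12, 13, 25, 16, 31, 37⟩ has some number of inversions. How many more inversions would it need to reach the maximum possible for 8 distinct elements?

27

Maximum inversions for 8 distinct elements is C(8, 2) = 8·7/2 = 28.
Current inversions — for each element, count later smaller elements:
4: 0
10: 0
12: 0
13: 0
25: 1
16: 0
31: 0
37: 0
Current total: 0 + 0 + 0 + 0 + 1 + 0 + 0 + 0 = 1
Shortfall: 28 − 1 = 27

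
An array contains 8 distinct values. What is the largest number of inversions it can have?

28

A reversed (strictly descending) arrangement makes every pair an inversion, giving C(8, 2) inversions.
C(8, 2) = 8·7/2 = 28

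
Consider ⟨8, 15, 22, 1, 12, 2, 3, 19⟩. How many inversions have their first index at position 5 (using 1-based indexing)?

The element at index 5 is 12.
Elements after it: 2, 3, 19
Those smaller than 12: 2, 3

2 such elements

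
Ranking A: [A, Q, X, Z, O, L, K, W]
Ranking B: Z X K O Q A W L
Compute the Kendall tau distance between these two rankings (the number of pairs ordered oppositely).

There are 13 discordant pairs.

Assign each item its position (1..8) in the first ordering, then rewrite the second ordering as that position sequence:
positions: A→1, Q→2, X→3, Z→4, O→5, L→6, K→7, W→8
second ordering as positions: [4, 3, 7, 5, 2, 1, 8, 6]
Discordant pairs = inversions in this position sequence.
4: 3, 2, 1 → 3
3: 2, 1 → 2
7: 5, 2, 1, 6 → 4
5: 2, 1 → 2
2: 1 → 1
1: 0
8: 6 → 1
6: 0
Total: 3 + 2 + 4 + 2 + 1 + 0 + 1 + 0 = 13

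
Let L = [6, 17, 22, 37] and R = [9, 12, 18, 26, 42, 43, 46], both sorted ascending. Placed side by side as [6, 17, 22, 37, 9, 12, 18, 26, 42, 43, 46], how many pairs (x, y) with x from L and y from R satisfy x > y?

9

Count, for every r in R, how many entries of L exceed r:
r = 9: 17, 22, 37 → 3
r = 12: 17, 22, 37 → 3
r = 18: 22, 37 → 2
r = 26: 37 → 1
r = 42: none → 0
r = 43: none → 0
r = 46: none → 0
Cross-inversions: 3 + 3 + 2 + 1 + 0 + 0 + 0 = 9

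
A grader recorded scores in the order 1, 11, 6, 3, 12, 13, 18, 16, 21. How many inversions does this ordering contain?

For each element, count later entries that are smaller:
1 → none → 0
11 → 6, 3 → 2
6 → 3 → 1
3 → none → 0
12 → none → 0
13 → none → 0
18 → 16 → 1
16 → none → 0
21 → none → 0
Sum: 0 + 2 + 1 + 0 + 0 + 0 + 1 + 0 + 0 = 4

4 out-of-order pairs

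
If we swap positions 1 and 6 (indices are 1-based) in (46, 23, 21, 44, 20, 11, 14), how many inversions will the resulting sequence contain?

There are 9 inversions.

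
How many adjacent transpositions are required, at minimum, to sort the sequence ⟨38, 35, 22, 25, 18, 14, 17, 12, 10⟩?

Each adjacent swap fixes exactly one inversion, so the minimum swap count equals the number of inversions.
Count inversions — for each element, later elements that are smaller:
38: 35, 22, 25, 18, 14, 17, 12, 10 → 8
35: 22, 25, 18, 14, 17, 12, 10 → 7
22: 18, 14, 17, 12, 10 → 5
25: 18, 14, 17, 12, 10 → 5
18: 14, 17, 12, 10 → 4
14: 12, 10 → 2
17: 12, 10 → 2
12: 10 → 1
10: none → 0
Total inversions: 8 + 7 + 5 + 5 + 4 + 2 + 2 + 1 + 0 = 34

34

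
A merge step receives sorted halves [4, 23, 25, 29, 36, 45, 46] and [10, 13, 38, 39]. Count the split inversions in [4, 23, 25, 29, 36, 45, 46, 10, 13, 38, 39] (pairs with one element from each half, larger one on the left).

Take each right-half value and tally the left-half values above it:
r = 10: 23, 25, 29, 36, 45, 46 → 6
r = 13: 23, 25, 29, 36, 45, 46 → 6
r = 38: 45, 46 → 2
r = 39: 45, 46 → 2
Cross-inversions: 6 + 6 + 2 + 2 = 16

16 cross-inversions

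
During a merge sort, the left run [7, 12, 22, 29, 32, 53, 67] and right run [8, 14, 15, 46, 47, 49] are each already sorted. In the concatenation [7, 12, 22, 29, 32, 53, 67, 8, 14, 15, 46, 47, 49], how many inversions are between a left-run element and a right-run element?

22 split inversions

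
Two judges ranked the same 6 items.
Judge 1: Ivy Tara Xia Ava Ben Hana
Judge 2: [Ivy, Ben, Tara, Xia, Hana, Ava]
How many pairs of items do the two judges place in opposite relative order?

Assign each item its position (1..6) in the first ordering, then rewrite the second ordering as that position sequence:
positions: Ivy→1, Tara→2, Xia→3, Ava→4, Ben→5, Hana→6
second ordering as positions: [1, 5, 2, 3, 6, 4]
Discordant pairs = inversions in this position sequence.
1: 0
5: 2, 3, 4 → 3
2: 0
3: 0
6: 4 → 1
4: 0
Total: 0 + 3 + 0 + 0 + 1 + 0 = 4

4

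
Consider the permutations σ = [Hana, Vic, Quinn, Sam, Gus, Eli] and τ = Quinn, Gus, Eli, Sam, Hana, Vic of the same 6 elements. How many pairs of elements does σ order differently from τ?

Assign each item its position (1..6) in the first ordering, then rewrite the second ordering as that position sequence:
positions: Hana→1, Vic→2, Quinn→3, Sam→4, Gus→5, Eli→6
second ordering as positions: [3, 5, 6, 4, 1, 2]
Discordant pairs = inversions in this position sequence.
3: 1, 2 → 2
5: 4, 1, 2 → 3
6: 4, 1, 2 → 3
4: 1, 2 → 2
1: 0
2: 0
Total: 2 + 3 + 3 + 2 + 0 + 0 = 10

10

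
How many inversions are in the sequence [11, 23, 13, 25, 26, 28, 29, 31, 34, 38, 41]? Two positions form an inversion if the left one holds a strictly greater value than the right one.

Count, for each position, how many later elements it exceeds:
11 → none → 0
23 → 13 → 1
13 → none → 0
25 → none → 0
26 → none → 0
28 → none → 0
29 → none → 0
31 → none → 0
34 → none → 0
38 → none → 0
41 → none → 0
Sum: 0 + 1 + 0 + 0 + 0 + 0 + 0 + 0 + 0 + 0 + 0 = 1

1 inversion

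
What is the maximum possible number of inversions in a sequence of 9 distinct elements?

Inversions: 36

The maximum occurs when the array is in strictly decreasing order: every one of the C(9, 2) pairs is inverted.
C(9, 2) = 9·8/2 = 36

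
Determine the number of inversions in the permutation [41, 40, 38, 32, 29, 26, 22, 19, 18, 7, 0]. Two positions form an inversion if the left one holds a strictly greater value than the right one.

55

Sweep left to right; for each value list the smaller values that follow it:
41 → 40, 38, 32, 29, 26, 22, 19, 18, 7, 0 → 10
40 → 38, 32, 29, 26, 22, 19, 18, 7, 0 → 9
38 → 32, 29, 26, 22, 19, 18, 7, 0 → 8
32 → 29, 26, 22, 19, 18, 7, 0 → 7
29 → 26, 22, 19, 18, 7, 0 → 6
26 → 22, 19, 18, 7, 0 → 5
22 → 19, 18, 7, 0 → 4
19 → 18, 7, 0 → 3
18 → 7, 0 → 2
7 → 0 → 1
0 → none → 0
Sum: 10 + 9 + 8 + 7 + 6 + 5 + 4 + 3 + 2 + 1 + 0 = 55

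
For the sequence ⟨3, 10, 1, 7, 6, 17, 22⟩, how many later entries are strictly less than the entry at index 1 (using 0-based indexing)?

3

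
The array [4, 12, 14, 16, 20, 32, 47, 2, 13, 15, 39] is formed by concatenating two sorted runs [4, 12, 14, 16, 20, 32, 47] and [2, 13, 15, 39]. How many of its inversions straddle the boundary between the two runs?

17

Count, for every r in R, how many entries of L exceed r:
r = 2: 4, 12, 14, 16, 20, 32, 47 → 7
r = 13: 14, 16, 20, 32, 47 → 5
r = 15: 16, 20, 32, 47 → 4
r = 39: 47 → 1
Cross-inversions: 7 + 5 + 4 + 1 = 17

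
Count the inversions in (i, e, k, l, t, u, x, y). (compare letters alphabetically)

For each element, count later entries that are smaller:
i → e → 1
e → none → 0
k → none → 0
l → none → 0
t → none → 0
u → none → 0
x → none → 0
y → none → 0
Sum: 1 + 0 + 0 + 0 + 0 + 0 + 0 + 0 = 1

There is 1 inversion.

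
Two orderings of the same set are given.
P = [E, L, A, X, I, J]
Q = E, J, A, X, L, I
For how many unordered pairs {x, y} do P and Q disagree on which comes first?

Assign each item its position (1..6) in the first ordering, then rewrite the second ordering as that position sequence:
positions: E→1, L→2, A→3, X→4, I→5, J→6
second ordering as positions: [1, 6, 3, 4, 2, 5]
Discordant pairs = inversions in this position sequence.
1: 0
6: 3, 4, 2, 5 → 4
3: 2 → 1
4: 2 → 1
2: 0
5: 0
Total: 0 + 4 + 1 + 1 + 0 + 0 = 6

There are 6 disagreeing pairs.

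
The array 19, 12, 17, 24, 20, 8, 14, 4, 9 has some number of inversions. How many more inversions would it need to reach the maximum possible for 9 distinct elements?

Maximum inversions for 9 distinct elements is C(9, 2) = 9·8/2 = 36.
Current inversions — for each element, count later smaller elements:
19: 6
12: 3
17: 4
24: 5
20: 4
8: 1
14: 2
4: 0
9: 0
Current total: 6 + 3 + 4 + 5 + 4 + 1 + 2 + 0 + 0 = 25
Shortfall: 36 − 25 = 11

11 inversions short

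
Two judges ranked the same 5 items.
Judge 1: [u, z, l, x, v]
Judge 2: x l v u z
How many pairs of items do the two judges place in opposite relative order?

Discordant pairs: 7

Assign each item its position (1..5) in the first ordering, then rewrite the second ordering as that position sequence:
positions: u→1, z→2, l→3, x→4, v→5
second ordering as positions: [4, 3, 5, 1, 2]
Discordant pairs = inversions in this position sequence.
4: 3, 1, 2 → 3
3: 1, 2 → 2
5: 1, 2 → 2
1: 0
2: 0
Total: 3 + 2 + 2 + 0 + 0 = 7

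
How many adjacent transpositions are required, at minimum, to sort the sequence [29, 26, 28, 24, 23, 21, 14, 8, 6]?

Swaps: 35

Each adjacent swap fixes exactly one inversion, so the minimum swap count equals the number of inversions.
Count inversions — for each element, later elements that are smaller:
29: 26, 28, 24, 23, 21, 14, 8, 6 → 8
26: 24, 23, 21, 14, 8, 6 → 6
28: 24, 23, 21, 14, 8, 6 → 6
24: 23, 21, 14, 8, 6 → 5
23: 21, 14, 8, 6 → 4
21: 14, 8, 6 → 3
14: 8, 6 → 2
8: 6 → 1
6: none → 0
Total inversions: 8 + 6 + 6 + 5 + 4 + 3 + 2 + 1 + 0 = 35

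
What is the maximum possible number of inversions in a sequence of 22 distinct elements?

There are 231 inversions.

The maximum occurs when the array is in strictly decreasing order: every one of the C(22, 2) pairs is inverted.
C(22, 2) = 22·21/2 = 231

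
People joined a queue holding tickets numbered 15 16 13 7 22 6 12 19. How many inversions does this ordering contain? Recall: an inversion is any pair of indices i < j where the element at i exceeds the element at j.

Count, for each position, how many later elements it exceeds:
15 → 13, 7, 6, 12 → 4
16 → 13, 7, 6, 12 → 4
13 → 7, 6, 12 → 3
7 → 6 → 1
22 → 6, 12, 19 → 3
6 → none → 0
12 → none → 0
19 → none → 0
Sum: 4 + 4 + 3 + 1 + 3 + 0 + 0 + 0 = 15

Inversions: 15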